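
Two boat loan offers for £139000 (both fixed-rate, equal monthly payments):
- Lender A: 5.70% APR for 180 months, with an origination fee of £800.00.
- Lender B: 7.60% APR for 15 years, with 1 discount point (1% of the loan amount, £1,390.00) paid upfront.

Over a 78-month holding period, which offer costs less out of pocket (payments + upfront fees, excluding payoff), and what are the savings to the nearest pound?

Lender A: at 5.70% the monthly rate is 0.0047500, so the payment is 139,000 × 0.0047500 / (1 − 1.0047500^−180) = £1,150.55.
Lender B: monthly rate = 7.6%/12 = 0.0063333; payment = 139,000 × 0.0063333 / (1 − (1+0.0063333)^−180) = £1,296.46.
Over 78 months: Lender A costs 78 × £1,150.55 + £800.00 = £90,542.90; Lender B costs 78 × £1,296.46 + £1,390.00 = £102,513.88.
Lender A is cheaper by £102,513.88 − £90,542.90 = £11,970.98.

Lender A by £11,971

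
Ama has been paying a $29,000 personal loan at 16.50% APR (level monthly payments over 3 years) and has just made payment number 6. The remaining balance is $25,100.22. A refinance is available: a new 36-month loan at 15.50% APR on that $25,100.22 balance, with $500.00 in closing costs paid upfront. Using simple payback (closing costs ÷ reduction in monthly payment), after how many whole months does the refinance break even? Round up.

Current payment = 29,000 × 16.5%/12 / (1 − (1+0.0137500)^−36) = $1,026.73.
Refinanced payment = 25,100.22 × 0.0129167 / (1 − (1+0.0129167)^−36) = $876.27.
Monthly savings = $1,026.73 − $876.27 = $150.46.
Break-even = $500.00 / $150.46 = 3.32 → 4 months.

4 months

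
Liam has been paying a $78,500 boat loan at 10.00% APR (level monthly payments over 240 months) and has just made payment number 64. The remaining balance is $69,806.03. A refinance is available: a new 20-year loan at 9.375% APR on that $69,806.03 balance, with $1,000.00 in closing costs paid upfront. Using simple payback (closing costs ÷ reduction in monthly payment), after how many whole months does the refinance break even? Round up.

9 months

Current payment = 78,500 × 10%/12 / (1 − (1+0.0083333)^−240) = $757.54.
Refinanced payment = 69,806.03 × 0.0078125 / (1 − (1+0.0078125)^−240) = $645.00.
Monthly savings = $757.54 − $645.00 = $112.54.
Break-even = $1,000.00 / $112.54 = 8.89 → 9 months.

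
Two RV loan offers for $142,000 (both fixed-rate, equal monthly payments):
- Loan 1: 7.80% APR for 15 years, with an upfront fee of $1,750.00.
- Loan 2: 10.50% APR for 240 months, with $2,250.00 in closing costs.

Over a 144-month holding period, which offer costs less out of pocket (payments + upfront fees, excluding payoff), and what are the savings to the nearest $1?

Loan 1 by $11,591

Loan 1: at 7.80% the monthly rate is 0.0065000, so the payment is 142,000 × 0.0065000 / (1 − 1.0065000^−180) = $1,340.68.
Loan 2: at 10.50% the monthly rate is 0.0087500, so the payment is 142,000 × 0.0087500 / (1 − 1.0087500^−240) = $1,417.70.
Over 144 months: Loan 1 costs 144 × $1,340.68 + $1,750.00 = $194,807.92; Loan 2 costs 144 × $1,417.70 + $2,250.00 = $206,398.80.
Loan 1 is cheaper by $206,398.80 − $194,807.92 = $11,590.88.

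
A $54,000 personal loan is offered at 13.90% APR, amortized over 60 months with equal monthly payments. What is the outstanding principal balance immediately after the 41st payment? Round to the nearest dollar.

$21,271

With monthly rate i = 13.9%/12 = 0.0115833, the balance after k of n payments is P · [(1+i)^n − (1+i)^k] / [(1+i)^n − 1].
(1+0.0115833)^60 = 1.99572144 and (1+0.0115833)^41 = 1.60349747, so the balance is 54,000 × (1.99572144 − 1.60349747) / (1.99572144 − 1) = $21,271.10.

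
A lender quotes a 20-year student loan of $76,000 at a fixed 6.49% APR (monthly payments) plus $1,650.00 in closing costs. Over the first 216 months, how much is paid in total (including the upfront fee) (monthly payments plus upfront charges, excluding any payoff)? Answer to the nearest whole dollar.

At 6.49% the monthly rate is 0.0054083, so the payment is 76,000 × 0.0054083 / (1 − 1.0054083^−240) = $566.19.
Total outlay = 216 × $566.19 + $1,650.00 = $123,947.04.

$123,947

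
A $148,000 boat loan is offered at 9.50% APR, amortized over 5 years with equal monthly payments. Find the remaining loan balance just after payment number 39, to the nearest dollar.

$59,919

With monthly rate i = 9.5%/12 = 0.0079167, the balance after k of n payments is P · [(1+i)^n − (1+i)^k] / [(1+i)^n − 1].
(1+0.0079167)^60 = 1.60500947 and (1+0.0079167)^39 = 1.36006743, so the balance is 148,000 × (1.60500947 − 1.36006743) / (1.60500947 − 1) = $59,918.77.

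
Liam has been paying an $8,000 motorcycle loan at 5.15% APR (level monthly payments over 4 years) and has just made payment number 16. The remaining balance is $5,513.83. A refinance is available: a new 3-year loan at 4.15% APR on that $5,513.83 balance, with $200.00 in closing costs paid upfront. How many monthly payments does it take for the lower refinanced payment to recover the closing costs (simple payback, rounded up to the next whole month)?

Current payment = 8,000 × 5.15%/12 / (1 − (1+0.0042917)^−48) = $184.78.
Refinanced payment = 5,513.83 × 0.0034583 / (1 − (1+0.0034583)^−36) = $163.16.
Monthly savings = $184.78 − $163.16 = $21.62.
Break-even = $200.00 / $21.62 = 9.25 → 10 months.

10 months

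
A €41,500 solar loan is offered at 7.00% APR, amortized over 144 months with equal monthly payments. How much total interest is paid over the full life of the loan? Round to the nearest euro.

At 7.00% the monthly rate is 0.0058333, so the payment is 41,500 × 0.0058333 / (1 − 1.0058333^−144) = €426.78.
Total paid = 144 × €426.78 = €61,456.32; interest = €61,456.32 − €41,500 = €19,956.32.

€19,956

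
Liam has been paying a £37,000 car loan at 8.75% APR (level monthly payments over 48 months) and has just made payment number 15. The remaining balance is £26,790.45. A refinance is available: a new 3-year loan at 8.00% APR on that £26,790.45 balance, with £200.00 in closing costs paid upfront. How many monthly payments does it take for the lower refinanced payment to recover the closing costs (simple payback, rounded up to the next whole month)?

3 months

Current payment = 37,000 × 8.75%/12 / (1 − (1+0.0072917)^−48) = £916.36.
Refinanced payment = 26,790.45 × 0.0066667 / (1 − (1+0.0066667)^−36) = £839.52.
Monthly savings = £916.36 − £839.52 = £76.84.
Break-even = £200.00 / £76.84 = 2.60 → 3 months.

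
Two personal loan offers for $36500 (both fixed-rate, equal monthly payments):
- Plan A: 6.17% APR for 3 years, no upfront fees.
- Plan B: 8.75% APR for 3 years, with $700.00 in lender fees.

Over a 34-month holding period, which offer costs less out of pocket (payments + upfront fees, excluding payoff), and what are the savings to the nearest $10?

Plan A: at 6.17% the monthly rate is 0.0051417, so the payment is 36,500 × 0.0051417 / (1 − 1.0051417^−36) = $1,113.21.
Plan B: at 8.75% the monthly rate is 0.0072917, so the payment is 36,500 × 0.0072917 / (1 − 1.0072917^−36) = $1,156.45.
Over 34 months: Plan A costs 34 × $1,113.21 = $37,849.14; Plan B costs 34 × $1,156.45 + $700.00 = $40,019.30.
Plan A is cheaper by $40,019.30 − $37,849.14 = $2,170.16.

Plan A by $2,170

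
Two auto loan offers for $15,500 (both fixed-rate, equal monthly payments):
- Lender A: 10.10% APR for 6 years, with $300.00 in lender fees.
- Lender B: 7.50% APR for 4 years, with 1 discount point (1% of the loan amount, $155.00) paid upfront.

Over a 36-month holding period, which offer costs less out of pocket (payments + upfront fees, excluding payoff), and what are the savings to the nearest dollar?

Lender A by $2,981

Lender A: monthly rate = 10.1%/12 = 0.0084167; payment = 15,500 × 0.0084167 / (1 − (1+0.0084167)^−72) = $287.93.
Lender B: monthly rate = 7.5%/12 = 0.0062500; payment = 15,500 × 0.0062500 / (1 − (1+0.0062500)^−48) = $374.77.
Over 36 months: Lender A costs 36 × $287.93 + $300.00 = $10,665.48; Lender B costs 36 × $374.77 + $155.00 = $13,646.72.
Lender A is cheaper by $13,646.72 − $10,665.48 = $2,981.24.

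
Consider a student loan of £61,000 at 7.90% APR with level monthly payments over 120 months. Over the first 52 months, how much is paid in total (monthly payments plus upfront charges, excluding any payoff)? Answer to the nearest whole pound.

Monthly rate = 7.9%/12 = 0.0065833; payment = 61,000 × 0.0065833 / (1 − (1+0.0065833)^−120) = £736.88.
Total outlay = 52 × £736.88 = £38,317.76.

£38,318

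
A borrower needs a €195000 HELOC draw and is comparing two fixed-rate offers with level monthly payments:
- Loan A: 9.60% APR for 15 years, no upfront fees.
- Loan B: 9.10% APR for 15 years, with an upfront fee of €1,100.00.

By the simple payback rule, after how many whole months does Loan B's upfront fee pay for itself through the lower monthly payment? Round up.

Loan A: at 9.60% the monthly rate is 0.0080000, so the payment is 195,000 × 0.0080000 / (1 − 1.0080000^−180) = €2,048.02.
Loan B: monthly rate = 9.1%/12 = 0.0075833; payment = 195,000 × 0.0075833 / (1 − (1+0.0075833)^−180) = €1,989.44.
Monthly savings = €2,048.02 − €1,989.44 = €58.58.
Break-even = €1,100.00 / €58.58 = 18.78 → 19 months.

19 months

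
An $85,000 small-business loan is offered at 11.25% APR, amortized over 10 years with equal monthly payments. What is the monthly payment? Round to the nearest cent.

$1,182.94

Monthly rate = 11.25%/12 = 0.0093750; payment = 85,000 × 0.0093750 / (1 − (1+0.0093750)^−120) = $1,182.94.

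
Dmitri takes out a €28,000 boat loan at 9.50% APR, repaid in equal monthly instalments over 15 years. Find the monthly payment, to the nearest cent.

€292.38

At 9.50% the monthly rate is 0.0079167, so the payment is 28,000 × 0.0079167 / (1 − 1.0079167^−180) = €292.38.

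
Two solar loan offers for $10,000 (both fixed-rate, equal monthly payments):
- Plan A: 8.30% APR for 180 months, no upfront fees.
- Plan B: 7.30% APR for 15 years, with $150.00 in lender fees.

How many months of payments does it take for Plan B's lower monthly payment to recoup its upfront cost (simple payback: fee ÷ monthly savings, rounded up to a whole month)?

27 months

Plan A: at 8.30% the monthly rate is 0.0069167, so the payment is 10,000 × 0.0069167 / (1 − 1.0069167^−180) = $97.31.
Plan B: monthly rate = 7.3%/12 = 0.0060833; payment = 10,000 × 0.0060833 / (1 − (1+0.0060833)^−180) = $91.57.
Monthly savings = $97.31 − $91.57 = $5.74.
Break-even = $150.00 / $5.74 = 26.13 → 27 months.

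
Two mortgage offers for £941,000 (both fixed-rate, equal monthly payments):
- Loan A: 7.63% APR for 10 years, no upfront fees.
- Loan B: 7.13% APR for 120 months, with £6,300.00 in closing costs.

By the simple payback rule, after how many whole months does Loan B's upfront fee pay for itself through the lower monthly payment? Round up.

26 months

Loan A: at 7.63% the monthly rate is 0.0063583, so the payment is 941,000 × 0.0063583 / (1 − 1.0063583^−120) = £11,233.79.
Loan B: monthly rate = 7.13%/12 = 0.0059417; payment = 941,000 × 0.0059417 / (1 − (1+0.0059417)^−120) = £10,988.96.
Monthly savings = £11,233.79 − £10,988.96 = £244.83.
Break-even = £6,300.00 / £244.83 = 25.73 → 26 months.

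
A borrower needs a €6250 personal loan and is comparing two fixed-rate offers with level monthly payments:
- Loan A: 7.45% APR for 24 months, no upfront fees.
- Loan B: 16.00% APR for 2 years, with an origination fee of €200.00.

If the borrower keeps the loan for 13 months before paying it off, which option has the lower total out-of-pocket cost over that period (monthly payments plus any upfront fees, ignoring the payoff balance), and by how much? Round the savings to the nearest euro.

Loan A: monthly rate = 7.45%/12 = 0.0062083; payment = 6,250 × 0.0062083 / (1 − (1+0.0062083)^−24) = €281.11.
Loan B: monthly rate = 16%/12 = 0.0133333; payment = 6,250 × 0.0133333 / (1 − (1+0.0133333)^−24) = €306.02.
Over 13 months: Loan A costs 13 × €281.11 = €3,654.43; Loan B costs 13 × €306.02 + €200.00 = €4,178.26.
Loan A is cheaper by €4,178.26 − €3,654.43 = €523.83.

Loan A by €524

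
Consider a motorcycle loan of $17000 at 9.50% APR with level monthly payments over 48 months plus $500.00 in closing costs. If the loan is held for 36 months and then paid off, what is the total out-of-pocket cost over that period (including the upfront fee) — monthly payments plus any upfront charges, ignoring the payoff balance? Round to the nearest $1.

Monthly rate = 9.5%/12 = 0.0079167; payment = 17,000 × 0.0079167 / (1 − (1+0.0079167)^−48) = $427.09.
Total outlay = 36 × $427.09 + $500.00 = $15,875.24.

$15,875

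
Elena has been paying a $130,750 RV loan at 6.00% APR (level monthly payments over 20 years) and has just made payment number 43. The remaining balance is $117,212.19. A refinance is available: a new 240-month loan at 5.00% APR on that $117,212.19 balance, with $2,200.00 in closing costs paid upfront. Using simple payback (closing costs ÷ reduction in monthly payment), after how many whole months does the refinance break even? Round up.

14 months

Current payment = 130,750 × 6%/12 / (1 − (1+0.0050000)^−240) = $936.73.
Refinanced payment = 117,212.19 × 0.0041667 / (1 − (1+0.0041667)^−240) = $773.55.
Monthly savings = $936.73 − $773.55 = $163.18.
Break-even = $2,200.00 / $163.18 = 13.48 → 14 months.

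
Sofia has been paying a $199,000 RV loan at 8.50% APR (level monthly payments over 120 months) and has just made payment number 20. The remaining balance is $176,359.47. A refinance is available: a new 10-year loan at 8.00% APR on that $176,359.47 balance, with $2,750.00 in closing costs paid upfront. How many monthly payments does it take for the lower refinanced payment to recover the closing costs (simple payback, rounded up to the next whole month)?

9 months

Current payment = 199,000 × 8.5%/12 / (1 − (1+0.0070833)^−120) = $2,467.32.
Refinanced payment = 176,359.47 × 0.0066667 / (1 − (1+0.0066667)^−120) = $2,139.73.
Monthly savings = $2,467.32 − $2,139.73 = $327.59.
Break-even = $2,750.00 / $327.59 = 8.39 → 9 months.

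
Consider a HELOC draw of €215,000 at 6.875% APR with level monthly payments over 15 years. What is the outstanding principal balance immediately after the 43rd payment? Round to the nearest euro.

€181,672

With monthly rate i = 6.875%/12 = 0.0057292, the balance after k of n payments is P · [(1+i)^n − (1+i)^k] / [(1+i)^n − 1].
(1+0.0057292)^180 = 2.79632801 and (1+0.0057292)^43 = 1.27845351, so the balance is 215,000 × (2.79632801 − 1.27845351) / (2.79632801 − 1) = €181,672.29.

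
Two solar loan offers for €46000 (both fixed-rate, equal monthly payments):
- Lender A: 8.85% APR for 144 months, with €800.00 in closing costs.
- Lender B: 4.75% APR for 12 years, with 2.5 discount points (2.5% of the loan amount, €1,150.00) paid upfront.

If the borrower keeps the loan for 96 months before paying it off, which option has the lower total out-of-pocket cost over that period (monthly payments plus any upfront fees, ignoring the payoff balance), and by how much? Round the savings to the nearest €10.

Lender A: monthly rate = 8.85%/12 = 0.0073750; payment = 46,000 × 0.0073750 / (1 − (1+0.0073750)^−144) = €519.62.
Lender B: monthly rate = 4.75%/12 = 0.0039583; payment = 46,000 × 0.0039583 / (1 − (1+0.0039583)^−144) = €419.70.
Over 96 months: Lender A costs 96 × €519.62 + €800.00 = €50,683.52; Lender B costs 96 × €419.70 + €1,150.00 = €41,441.20.
Lender B is cheaper by €50,683.52 − €41,441.20 = €9,242.32.

Lender B by €9,240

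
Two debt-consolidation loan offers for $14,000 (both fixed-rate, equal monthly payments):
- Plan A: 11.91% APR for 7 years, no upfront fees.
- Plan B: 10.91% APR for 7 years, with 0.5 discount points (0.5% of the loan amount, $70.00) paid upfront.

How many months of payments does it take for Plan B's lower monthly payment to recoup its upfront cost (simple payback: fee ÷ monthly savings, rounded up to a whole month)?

Plan A: monthly rate = 11.91%/12 = 0.0099250; payment = 14,000 × 0.0099250 / (1 − (1+0.0099250)^−84) = $246.46.
Plan B: at 10.91% the monthly rate is 0.0090917, so the payment is 14,000 × 0.0090917 / (1 − 1.0090917^−84) = $239.05.
Monthly savings = $246.46 − $239.05 = $7.41.
Break-even = $70.00 / $7.41 = 9.45 → 10 months.

10 months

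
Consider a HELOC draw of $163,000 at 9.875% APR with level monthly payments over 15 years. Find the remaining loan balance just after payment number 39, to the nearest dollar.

With monthly rate i = 9.875%/12 = 0.0082292, the balance after k of n payments is P · [(1+i)^n − (1+i)^k] / [(1+i)^n − 1].
(1+0.0082292)^180 = 4.37185981 and (1+0.0082292)^39 = 1.37661030, so the balance is 163,000 × (4.37185981 − 1.37661030) / (4.37185981 − 1) = $144,794.18.

$144,794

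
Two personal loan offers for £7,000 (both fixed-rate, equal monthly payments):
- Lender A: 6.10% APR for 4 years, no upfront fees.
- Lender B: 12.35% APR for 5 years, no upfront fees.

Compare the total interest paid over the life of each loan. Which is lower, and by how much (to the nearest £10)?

Lender A: monthly rate = 6.1%/12 = 0.0050833; payment = 7,000 × 0.0050833 / (1 − (1+0.0050833)^−48) = £164.72.
Total interest on Lender A = 48 × £164.72 − £7,000 = £906.56.
Lender B: at 12.35% the monthly rate is 0.0102917, so the payment is 7,000 × 0.0102917 / (1 − 1.0102917^−60) = £156.95.
Total interest on Lender B = 60 × £156.95 − £7,000 = £2,417.00.
Lender A is lower by £1,510.44.

Lender A by £1,510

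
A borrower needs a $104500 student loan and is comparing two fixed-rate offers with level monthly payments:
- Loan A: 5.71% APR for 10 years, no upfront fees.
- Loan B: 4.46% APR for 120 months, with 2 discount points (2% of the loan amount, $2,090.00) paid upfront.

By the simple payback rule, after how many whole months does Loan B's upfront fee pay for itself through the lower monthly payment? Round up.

33 months

Loan A: monthly rate = 5.71%/12 = 0.0047583; payment = 104,500 × 0.0047583 / (1 − (1+0.0047583)^−120) = $1,145.00.
Loan B: monthly rate = 4.46%/12 = 0.0037167; payment = 104,500 × 0.0037167 / (1 − (1+0.0037167)^−120) = $1,081.01.
Monthly savings = $1,145.00 − $1,081.01 = $63.99.
Break-even = $2,090.00 / $63.99 = 32.66 → 33 months.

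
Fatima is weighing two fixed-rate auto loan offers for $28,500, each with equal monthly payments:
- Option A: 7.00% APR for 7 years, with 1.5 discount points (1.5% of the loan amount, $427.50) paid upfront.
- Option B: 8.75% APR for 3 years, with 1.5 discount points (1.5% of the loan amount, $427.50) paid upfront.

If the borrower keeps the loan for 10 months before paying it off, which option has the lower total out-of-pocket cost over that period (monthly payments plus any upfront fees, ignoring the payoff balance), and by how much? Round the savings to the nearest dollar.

Option A: monthly rate = 7%/12 = 0.0058333; payment = 28,500 × 0.0058333 / (1 − (1+0.0058333)^−84) = $430.14.
Option B: at 8.75% the monthly rate is 0.0072917, so the payment is 28,500 × 0.0072917 / (1 − 1.0072917^−36) = $902.98.
Over 10 months: Option A costs 10 × $430.14 + $427.50 = $4,728.90; Option B costs 10 × $902.98 + $427.50 = $9,457.30.
Option A is cheaper by $9,457.30 − $4,728.90 = $4,728.40.

Option A by $4,728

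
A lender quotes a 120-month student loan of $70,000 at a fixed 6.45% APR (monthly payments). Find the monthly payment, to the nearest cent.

$793.06

At 6.45% the monthly rate is 0.0053750, so the payment is 70,000 × 0.0053750 / (1 − 1.0053750^−120) = $793.06.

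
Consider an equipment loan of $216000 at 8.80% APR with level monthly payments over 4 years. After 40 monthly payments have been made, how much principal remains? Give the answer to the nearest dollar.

With monthly rate i = 8.8%/12 = 0.0073333, the balance after k of n payments is P · [(1+i)^n − (1+i)^k] / [(1+i)^n − 1].
(1+0.0073333)^48 = 1.42008341 and (1+0.0073333)^40 = 1.33945526, so the balance is 216,000 × (1.42008341 − 1.33945526) / (1.42008341 − 1) = $41,457.67.

$41,458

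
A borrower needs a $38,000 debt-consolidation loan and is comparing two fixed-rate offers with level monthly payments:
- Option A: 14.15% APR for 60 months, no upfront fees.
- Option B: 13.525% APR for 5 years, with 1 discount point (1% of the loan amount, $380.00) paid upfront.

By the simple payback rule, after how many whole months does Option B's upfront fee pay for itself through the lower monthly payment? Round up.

31 months

Option A: at 14.15% the monthly rate is 0.0117917, so the payment is 38,000 × 0.0117917 / (1 − 1.0117917^−60) = $887.15.
Option B: monthly rate = 13.525%/12 = 0.0112708; payment = 38,000 × 0.0112708 / (1 − (1+0.0112708)^−60) = $874.86.
Monthly savings = $887.15 − $874.86 = $12.29.
Break-even = $380.00 / $12.29 = 30.92 → 31 months.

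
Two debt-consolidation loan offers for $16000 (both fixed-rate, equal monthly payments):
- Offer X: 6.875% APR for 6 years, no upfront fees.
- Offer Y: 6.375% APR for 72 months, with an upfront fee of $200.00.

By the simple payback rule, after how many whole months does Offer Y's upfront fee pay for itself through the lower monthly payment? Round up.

Offer X: monthly rate = 6.875%/12 = 0.0057292; payment = 16,000 × 0.0057292 / (1 − (1+0.0057292)^−72) = $271.82.
Offer Y: monthly rate = 6.375%/12 = 0.0053125; payment = 16,000 × 0.0053125 / (1 − (1+0.0053125)^−72) = $268.01.
Monthly savings = $271.82 − $268.01 = $3.81.
Break-even = $200.00 / $3.81 = 52.49 → 53 months.

53 months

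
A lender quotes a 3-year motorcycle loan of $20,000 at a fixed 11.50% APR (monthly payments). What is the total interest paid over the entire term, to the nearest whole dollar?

$3,743

At 11.50% the monthly rate is 0.0095833, so the payment is 20,000 × 0.0095833 / (1 − 1.0095833^−36) = $659.52.
Total paid = 36 × $659.52 = $23,742.72; interest = $23,742.72 − $20,000 = $3,742.72.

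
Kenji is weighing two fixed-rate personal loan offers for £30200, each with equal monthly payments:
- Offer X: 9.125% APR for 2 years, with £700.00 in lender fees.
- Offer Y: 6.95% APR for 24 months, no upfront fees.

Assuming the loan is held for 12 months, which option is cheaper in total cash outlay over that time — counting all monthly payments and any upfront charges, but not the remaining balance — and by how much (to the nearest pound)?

Offer Y by £1,060

Offer X: at 9.125% the monthly rate is 0.0076042, so the payment is 30,200 × 0.0076042 / (1 − 1.0076042^−24) = £1,381.41.
Offer Y: monthly rate = 6.95%/12 = 0.0057917; payment = 30,200 × 0.0057917 / (1 − (1+0.0057917)^−24) = £1,351.45.
Over 12 months: Offer X costs 12 × £1,381.41 + £700.00 = £17,276.92; Offer Y costs 12 × £1,351.45 = £16,217.40.
Offer Y is cheaper by £17,276.92 − £16,217.40 = £1,059.52.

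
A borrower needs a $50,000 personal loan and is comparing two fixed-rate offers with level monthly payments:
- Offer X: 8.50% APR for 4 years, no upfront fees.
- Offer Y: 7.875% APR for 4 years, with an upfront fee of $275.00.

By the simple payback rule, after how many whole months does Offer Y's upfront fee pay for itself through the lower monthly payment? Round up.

19 months

Offer X: at 8.50% the monthly rate is 0.0070833, so the payment is 50,000 × 0.0070833 / (1 − 1.0070833^−48) = $1,232.42.
Offer Y: at 7.875% the monthly rate is 0.0065625, so the payment is 50,000 × 0.0065625 / (1 − 1.0065625^−48) = $1,217.71.
Monthly savings = $1,232.42 − $1,217.71 = $14.71.
Break-even = $275.00 / $14.71 = 18.69 → 19 months.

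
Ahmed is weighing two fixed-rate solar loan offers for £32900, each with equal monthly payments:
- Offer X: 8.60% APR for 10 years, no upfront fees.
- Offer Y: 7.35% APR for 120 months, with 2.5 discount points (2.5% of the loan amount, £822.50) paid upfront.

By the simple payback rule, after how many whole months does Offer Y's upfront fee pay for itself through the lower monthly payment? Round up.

Offer X: monthly rate = 8.6%/12 = 0.0071667; payment = 32,900 × 0.0071667 / (1 − (1+0.0071667)^−120) = £409.67.
Offer Y: at 7.35% the monthly rate is 0.0061250, so the payment is 32,900 × 0.0061250 / (1 − 1.0061250^−120) = £387.96.
Monthly savings = £409.67 − £387.96 = £21.71.
Break-even = £822.50 / £21.71 = 37.89 → 38 months.

38 months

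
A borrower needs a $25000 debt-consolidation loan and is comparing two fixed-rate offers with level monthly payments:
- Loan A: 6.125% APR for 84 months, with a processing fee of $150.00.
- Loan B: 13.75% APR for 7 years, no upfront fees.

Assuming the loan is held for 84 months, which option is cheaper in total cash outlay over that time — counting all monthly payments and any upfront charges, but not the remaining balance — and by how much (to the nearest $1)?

Loan A: at 6.125% the monthly rate is 0.0051042, so the payment is 25,000 × 0.0051042 / (1 − 1.0051042^−84) = $366.71.
Loan B: monthly rate = 13.75%/12 = 0.0114583; payment = 25,000 × 0.0114583 / (1 − (1+0.0114583)^−84) = $465.05.
Over 84 months: Loan A costs 84 × $366.71 + $150.00 = $30,953.64; Loan B costs 84 × $465.05 = $39,064.20.
Loan A is cheaper by $39,064.20 − $30,953.64 = $8,110.56.

Loan A by $8,111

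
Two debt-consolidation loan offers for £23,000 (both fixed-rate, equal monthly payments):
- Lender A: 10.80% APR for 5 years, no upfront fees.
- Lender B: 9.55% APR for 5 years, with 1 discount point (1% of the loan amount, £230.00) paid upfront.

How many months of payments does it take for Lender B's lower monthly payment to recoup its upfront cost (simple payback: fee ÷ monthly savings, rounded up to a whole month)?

Lender A: monthly rate = 10.8%/12 = 0.0090000; payment = 23,000 × 0.0090000 / (1 − (1+0.0090000)^−60) = £497.78.
Lender B: at 9.55% the monthly rate is 0.0079583, so the payment is 23,000 × 0.0079583 / (1 − 1.0079583^−60) = £483.60.
Monthly savings = £497.78 − £483.60 = £14.18.
Break-even = £230.00 / £14.18 = 16.22 → 17 months.

17 months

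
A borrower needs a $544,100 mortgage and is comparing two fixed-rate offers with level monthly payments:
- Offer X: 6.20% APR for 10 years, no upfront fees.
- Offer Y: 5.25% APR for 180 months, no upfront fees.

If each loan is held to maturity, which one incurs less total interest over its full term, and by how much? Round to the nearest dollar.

Offer X by $55,852

Offer X: monthly rate = 6.2%/12 = 0.0051667; payment = 544,100 × 0.0051667 / (1 − (1+0.0051667)^−120) = $6,095.42.
Total interest on Offer X = 120 × $6,095.42 − $544,100 = $187,350.40.
Offer Y: monthly rate = 5.25%/12 = 0.0043750; payment = 544,100 × 0.0043750 / (1 − (1+0.0043750)^−180) = $4,373.90.
Total interest on Offer Y = 180 × $4,373.90 − $544,100 = $243,202.00.
Offer X is lower by $55,851.60.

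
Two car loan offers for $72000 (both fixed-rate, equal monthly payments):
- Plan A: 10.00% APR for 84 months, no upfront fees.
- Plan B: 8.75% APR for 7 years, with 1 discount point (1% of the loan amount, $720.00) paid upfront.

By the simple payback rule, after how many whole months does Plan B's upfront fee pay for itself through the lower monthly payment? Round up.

Plan A: at 10.00% the monthly rate is 0.0083333, so the payment is 72,000 × 0.0083333 / (1 − 1.0083333^−84) = $1,195.29.
Plan B: at 8.75% the monthly rate is 0.0072917, so the payment is 72,000 × 0.0072917 / (1 − 1.0072917^−84) = $1,149.30.
Monthly savings = $1,195.29 − $1,149.30 = $45.99.
Break-even = $720.00 / $45.99 = 15.66 → 16 months.

16 months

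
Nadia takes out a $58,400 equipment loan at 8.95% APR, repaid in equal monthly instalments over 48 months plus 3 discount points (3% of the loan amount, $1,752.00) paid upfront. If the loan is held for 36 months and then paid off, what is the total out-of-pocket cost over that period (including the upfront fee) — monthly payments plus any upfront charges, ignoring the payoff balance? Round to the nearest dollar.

At 8.95% the monthly rate is 0.0074583, so the payment is 58,400 × 0.0074583 / (1 − 1.0074583^−48) = $1,451.90.
Total outlay = 36 × $1,451.90 + $1,752.00 = $54,020.40.

$54,020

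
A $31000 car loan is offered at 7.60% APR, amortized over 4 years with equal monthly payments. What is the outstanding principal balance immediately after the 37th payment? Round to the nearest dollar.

$7,955

With monthly rate i = 7.6%/12 = 0.0063333, the balance after k of n payments is P · [(1+i)^n − (1+i)^k] / [(1+i)^n − 1].
(1+0.0063333)^48 = 1.35397049 and (1+0.0063333)^37 = 1.26313206, so the balance is 31,000 × (1.35397049 − 1.26313206) / (1.35397049 − 1) = $7,955.44.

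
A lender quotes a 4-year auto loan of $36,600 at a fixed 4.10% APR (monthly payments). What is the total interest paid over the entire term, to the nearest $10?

At 4.10% the monthly rate is 0.0034167, so the payment is 36,600 × 0.0034167 / (1 − 1.0034167^−48) = $828.03.
Total paid = 48 × $828.03 = $39,745.44; interest = $39,745.44 − $36,600 = $3,145.44.

$3,150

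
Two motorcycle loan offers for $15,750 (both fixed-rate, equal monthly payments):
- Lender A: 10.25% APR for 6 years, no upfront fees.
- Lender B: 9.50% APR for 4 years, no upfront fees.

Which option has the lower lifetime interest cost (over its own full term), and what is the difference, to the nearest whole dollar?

Lender B by $2,158

Lender A: at 10.25% the monthly rate is 0.0085417, so the payment is 15,750 × 0.0085417 / (1 − 1.0085417^−72) = $293.77.
Total interest on Lender A = 72 × $293.77 − $15,750 = $5,401.44.
Lender B: monthly rate = 9.5%/12 = 0.0079167; payment = 15,750 × 0.0079167 / (1 − (1+0.0079167)^−48) = $395.69.
Total interest on Lender B = 48 × $395.69 − $15,750 = $3,243.12.
Lender B is lower by $2,158.32.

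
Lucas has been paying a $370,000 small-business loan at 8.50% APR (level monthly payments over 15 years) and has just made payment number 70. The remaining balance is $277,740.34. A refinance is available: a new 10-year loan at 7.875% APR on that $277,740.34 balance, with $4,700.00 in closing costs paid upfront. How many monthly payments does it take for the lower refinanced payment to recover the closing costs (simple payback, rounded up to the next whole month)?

17 months

Current payment = 370,000 × 8.5%/12 / (1 − (1+0.0070833)^−180) = $3,643.54.
Refinanced payment = 277,740.34 × 0.0065625 / (1 − (1+0.0065625)^−120) = $3,351.44.
Monthly savings = $3,643.54 − $3,351.44 = $292.10.
Break-even = $4,700.00 / $292.10 = 16.09 → 17 months.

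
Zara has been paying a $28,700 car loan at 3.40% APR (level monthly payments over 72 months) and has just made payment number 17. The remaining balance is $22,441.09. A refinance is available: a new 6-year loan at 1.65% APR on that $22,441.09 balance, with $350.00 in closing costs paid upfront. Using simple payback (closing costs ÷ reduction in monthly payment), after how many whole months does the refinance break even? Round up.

Current payment = 28,700 × 3.4%/12 / (1 − (1+0.0028333)^−72) = $441.21.
Refinanced payment = 22,441.09 × 0.0013750 / (1 − (1+0.0013750)^−72) = $327.58.
Monthly savings = $441.21 − $327.58 = $113.63.
Break-even = $350.00 / $113.63 = 3.08 → 4 months.

4 months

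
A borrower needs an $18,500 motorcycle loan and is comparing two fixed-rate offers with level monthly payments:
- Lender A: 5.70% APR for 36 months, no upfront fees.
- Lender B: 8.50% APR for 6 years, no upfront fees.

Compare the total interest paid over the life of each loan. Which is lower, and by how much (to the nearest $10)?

Lender A: at 5.70% the monthly rate is 0.0047500, so the payment is 18,500 × 0.0047500 / (1 − 1.0047500^−36) = $560.29.
Total interest on Lender A = 36 × $560.29 − $18,500 = $1,670.44.
Lender B: monthly rate = 8.5%/12 = 0.0070833; payment = 18,500 × 0.0070833 / (1 − (1+0.0070833)^−72) = $328.90.
Total interest on Lender B = 72 × $328.90 − $18,500 = $5,180.80.
Lender A is lower by $3,510.36.

Lender A by $3,510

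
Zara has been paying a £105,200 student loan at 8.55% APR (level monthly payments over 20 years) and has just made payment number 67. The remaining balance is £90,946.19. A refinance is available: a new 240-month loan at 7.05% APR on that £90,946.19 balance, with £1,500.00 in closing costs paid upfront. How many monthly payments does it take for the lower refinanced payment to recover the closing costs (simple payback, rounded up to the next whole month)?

8 months

Current payment = 105,200 × 8.55%/12 / (1 − (1+0.0071250)^−240) = £916.28.
Refinanced payment = 90,946.19 × 0.0058750 / (1 − (1+0.0058750)^−240) = £707.84.
Monthly savings = £916.28 − £707.84 = £208.44.
Break-even = £1,500.00 / £208.44 = 7.20 → 8 months.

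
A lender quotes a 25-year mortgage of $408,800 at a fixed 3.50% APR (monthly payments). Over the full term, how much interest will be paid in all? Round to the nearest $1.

$205,165

Monthly rate = 3.5%/12 = 0.0029167; payment = 408,800 × 0.0029167 / (1 − (1+0.0029167)^−300) = $2,046.55.
Total paid = 300 × $2,046.55 = $613,965.00; interest = $613,965.00 − $408,800 = $205,165.00.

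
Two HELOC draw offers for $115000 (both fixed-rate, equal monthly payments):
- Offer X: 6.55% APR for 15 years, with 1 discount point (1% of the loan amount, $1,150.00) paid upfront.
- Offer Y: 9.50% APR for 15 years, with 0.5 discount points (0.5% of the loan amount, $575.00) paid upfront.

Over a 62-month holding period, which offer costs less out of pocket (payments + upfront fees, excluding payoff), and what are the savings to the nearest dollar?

Offer X by $11,572

Offer X: monthly rate = 6.55%/12 = 0.0054583; payment = 115,000 × 0.0054583 / (1 − (1+0.0054583)^−180) = $1,004.94.
Offer Y: at 9.50% the monthly rate is 0.0079167, so the payment is 115,000 × 0.0079167 / (1 − 1.0079167^−180) = $1,200.86.
Over 62 months: Offer X costs 62 × $1,004.94 + $1,150.00 = $63,456.28; Offer Y costs 62 × $1,200.86 + $575.00 = $75,028.32.
Offer X is cheaper by $75,028.32 − $63,456.28 = $11,572.04.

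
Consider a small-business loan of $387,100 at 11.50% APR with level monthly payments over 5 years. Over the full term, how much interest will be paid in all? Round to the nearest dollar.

At 11.50% the monthly rate is 0.0095833, so the payment is 387,100 × 0.0095833 / (1 − 1.0095833^−60) = $8,513.34.
Total paid = 60 × $8,513.34 = $510,800.40; interest = $510,800.40 − $387,100 = $123,700.40.

$123,700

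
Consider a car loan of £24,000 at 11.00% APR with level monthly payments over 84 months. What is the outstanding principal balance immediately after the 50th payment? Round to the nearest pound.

With monthly rate i = 11%/12 = 0.0091667, the balance after k of n payments is P · [(1+i)^n − (1+i)^k] / [(1+i)^n − 1].
(1+0.0091667)^84 = 2.15220361 and (1+0.0091667)^50 = 1.57813755, so the balance is 24,000 × (2.15220361 − 1.57813755) / (2.15220361 − 1) = £11,957.60.

£11,958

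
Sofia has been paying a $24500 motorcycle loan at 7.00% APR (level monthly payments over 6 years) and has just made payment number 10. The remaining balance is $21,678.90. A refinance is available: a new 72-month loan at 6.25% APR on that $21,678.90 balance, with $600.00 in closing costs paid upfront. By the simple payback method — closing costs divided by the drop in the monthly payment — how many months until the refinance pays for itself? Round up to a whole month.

11 months

Current payment = 24,500 × 7%/12 / (1 − (1+0.0058333)^−72) = $417.70.
Refinanced payment = 21,678.90 × 0.0052083 / (1 − (1+0.0052083)^−72) = $361.85.
Monthly savings = $417.70 − $361.85 = $55.85.
Break-even = $600.00 / $55.85 = 10.74 → 11 months.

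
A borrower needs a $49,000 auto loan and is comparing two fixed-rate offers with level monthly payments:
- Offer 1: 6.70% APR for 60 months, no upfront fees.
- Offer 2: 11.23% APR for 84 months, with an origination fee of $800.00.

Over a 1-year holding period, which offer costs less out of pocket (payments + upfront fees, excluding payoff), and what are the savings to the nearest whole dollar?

Offer 1: at 6.70% the monthly rate is 0.0055833, so the payment is 49,000 × 0.0055833 / (1 − 1.0055833^−60) = $963.34.
Offer 2: monthly rate = 11.23%/12 = 0.0093583; payment = 49,000 × 0.0093583 / (1 − (1+0.0093583)^−84) = $844.94.
Over 12 months: Offer 1 costs 12 × $963.34 = $11,560.08; Offer 2 costs 12 × $844.94 + $800.00 = $10,939.28.
Offer 2 is cheaper by $11,560.08 − $10,939.28 = $620.80.

Offer 2 by $621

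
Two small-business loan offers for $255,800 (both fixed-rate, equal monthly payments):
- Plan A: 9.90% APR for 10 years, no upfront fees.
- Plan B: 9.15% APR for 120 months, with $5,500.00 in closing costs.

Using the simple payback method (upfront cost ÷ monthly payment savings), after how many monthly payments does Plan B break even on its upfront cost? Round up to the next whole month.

53 months

Plan A: at 9.90% the monthly rate is 0.0082500, so the payment is 255,800 × 0.0082500 / (1 − 1.0082500^−120) = $3,366.27.
Plan B: monthly rate = 9.15%/12 = 0.0076250; payment = 255,800 × 0.0076250 / (1 − (1+0.0076250)^−120) = $3,261.17.
Monthly savings = $3,366.27 − $3,261.17 = $105.10.
Break-even = $5,500.00 / $105.10 = 52.33 → 53 months.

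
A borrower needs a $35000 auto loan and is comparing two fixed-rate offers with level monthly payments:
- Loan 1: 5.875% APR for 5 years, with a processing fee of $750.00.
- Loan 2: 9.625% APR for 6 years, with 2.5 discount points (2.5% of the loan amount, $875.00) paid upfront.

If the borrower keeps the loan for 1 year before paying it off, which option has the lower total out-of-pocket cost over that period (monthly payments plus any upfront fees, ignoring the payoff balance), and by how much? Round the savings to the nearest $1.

Loan 1: at 5.875% the monthly rate is 0.0048958, so the payment is 35,000 × 0.0048958 / (1 − 1.0048958^−60) = $674.62.
Loan 2: at 9.625% the monthly rate is 0.0080208, so the payment is 35,000 × 0.0080208 / (1 − 1.0080208^−72) = $641.81.
Over 12 months: Loan 1 costs 12 × $674.62 + $750.00 = $8,845.44; Loan 2 costs 12 × $641.81 + $875.00 = $8,576.72.
Loan 2 is cheaper by $8,845.44 − $8,576.72 = $268.72.

Loan 2 by $269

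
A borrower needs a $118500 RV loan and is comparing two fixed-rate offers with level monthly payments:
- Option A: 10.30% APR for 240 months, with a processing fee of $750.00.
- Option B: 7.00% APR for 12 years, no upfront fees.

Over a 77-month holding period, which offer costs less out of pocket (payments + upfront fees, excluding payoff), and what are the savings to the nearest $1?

Option A: monthly rate = 10.3%/12 = 0.0085833; payment = 118,500 × 0.0085833 / (1 − (1+0.0085833)^−240) = $1,167.20.
Option B: at 7.00% the monthly rate is 0.0058333, so the payment is 118,500 × 0.0058333 / (1 − 1.0058333^−144) = $1,218.63.
Over 77 months: Option A costs 77 × $1,167.20 + $750.00 = $90,624.40; Option B costs 77 × $1,218.63 = $93,834.51.
Option A is cheaper by $93,834.51 − $90,624.40 = $3,210.11.

Option A by $3,210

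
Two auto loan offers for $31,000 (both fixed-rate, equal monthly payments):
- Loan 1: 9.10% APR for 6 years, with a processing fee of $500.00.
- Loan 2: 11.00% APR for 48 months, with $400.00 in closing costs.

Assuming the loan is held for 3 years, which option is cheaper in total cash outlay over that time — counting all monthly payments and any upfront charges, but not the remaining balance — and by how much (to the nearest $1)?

Loan 1 by $8,572

Loan 1: at 9.10% the monthly rate is 0.0075833, so the payment is 31,000 × 0.0075833 / (1 − 1.0075833^−72) = $560.33.
Loan 2: monthly rate = 11%/12 = 0.0091667; payment = 31,000 × 0.0091667 / (1 − (1+0.0091667)^−48) = $801.21.
Over 36 months: Loan 1 costs 36 × $560.33 + $500.00 = $20,671.88; Loan 2 costs 36 × $801.21 + $400.00 = $29,243.56.
Loan 1 is cheaper by $29,243.56 − $20,671.88 = $8,571.68.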